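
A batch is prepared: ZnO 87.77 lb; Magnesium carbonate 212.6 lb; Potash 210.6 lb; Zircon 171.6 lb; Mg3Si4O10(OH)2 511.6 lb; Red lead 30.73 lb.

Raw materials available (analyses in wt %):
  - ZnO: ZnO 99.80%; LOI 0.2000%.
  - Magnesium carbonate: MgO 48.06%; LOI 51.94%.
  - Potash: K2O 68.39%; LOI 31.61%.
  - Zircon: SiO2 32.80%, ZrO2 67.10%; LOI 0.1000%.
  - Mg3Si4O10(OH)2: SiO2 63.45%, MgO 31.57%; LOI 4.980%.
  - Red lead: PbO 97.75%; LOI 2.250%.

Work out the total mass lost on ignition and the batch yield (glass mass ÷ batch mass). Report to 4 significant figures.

The whole derivation carries full float precision through every step. Values along the way are displayed, rounded to 4 significant digits, in the working. Each reported number is rounded only once; the derived quantities are carried in full precision (the yield, the six compositions, the totals, ignition loss, glass mass) from the weighed amounts on 1021 lb of glass as quoted within either problem or answer.
Per-material ignition loss:
  ZnO: 87.77 × 0.002000 = 0.1755 lb
  Magnesium carbonate: 212.6 × 0.5194 = 110.4 lb
  Potash: 210.6 × 0.3161 = 66.57 lb
  Zircon: 171.6 × 0.001000 = 0.1716 lb
  Mg3Si4O10(OH)2: 511.6 × 0.04980 = 25.48 lb
  Red lead: 30.73 × 0.02250 = 0.6914 lb
Total LOI = 203.5 lb
Glass = batch − LOI = 1225 − 203.5 = 1021 lb

LOI loss = 203.5 lb; glass = 1021 lb; yield = 83.39%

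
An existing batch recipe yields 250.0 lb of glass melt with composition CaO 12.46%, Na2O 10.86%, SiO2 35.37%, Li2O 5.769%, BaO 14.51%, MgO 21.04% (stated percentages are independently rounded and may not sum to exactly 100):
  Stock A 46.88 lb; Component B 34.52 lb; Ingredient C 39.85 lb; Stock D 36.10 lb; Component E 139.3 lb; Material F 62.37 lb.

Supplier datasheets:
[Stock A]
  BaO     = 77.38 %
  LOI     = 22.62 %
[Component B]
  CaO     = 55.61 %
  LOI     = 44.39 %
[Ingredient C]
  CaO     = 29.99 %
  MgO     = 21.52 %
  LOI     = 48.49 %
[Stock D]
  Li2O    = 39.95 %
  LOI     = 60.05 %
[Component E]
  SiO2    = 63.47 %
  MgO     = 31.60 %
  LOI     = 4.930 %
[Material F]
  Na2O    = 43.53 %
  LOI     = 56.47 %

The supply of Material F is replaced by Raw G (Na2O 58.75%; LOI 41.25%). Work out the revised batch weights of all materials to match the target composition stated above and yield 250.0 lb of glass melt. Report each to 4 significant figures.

Revised batch per 250.0 lb glass melt:
  Stock A: 46.88 lb
  Component B: 34.52 lb
  Ingredient C: 39.85 lb
  Stock D: 36.10 lb
  Component E: 139.3 lb
  Raw G: 46.21 lb
Total batch = 342.9 lb; LOI loss = 92.86 lb

All internal work holds full float precision in all steps. Mid-chain values are printed with 4-significant-figure rounding on the page. Every reported value sees exactly one rounding. All derived quantities are rebuilt in exact precision (the yield, net glass mass, ignition loss, the totals, six oxide percentages) starting from the weights per 250.0 lb of glass as written in either problem or answer.
Oxide mass targets, per 250.0 lb glass melt:
  CaO: 12.46% × 250.0 = 31.15 lb
  Na2O: 10.86% × 250.0 = 27.15 lb
  SiO2: 35.37% × 250.0 = 88.42 lb
  Li2O: 5.769% × 250.0 = 14.42 lb
  BaO: 14.51% × 250.0 = 36.28 lb
  MgO: 21.04% × 250.0 = 52.60 lb
Checking each oxide sum given the weights on record, against the basis in use (every target is met by its sum inside rounding margins):
  CaO: 34.52·0.5561 + 39.85·0.2999 = 31.15 lb (target 31.15 lb)
  Na2O: 46.21·0.5875 = 27.15 lb (target 27.15 lb)
  SiO2: 139.3·0.6347 = 88.41 lb (target 88.42 lb)
  Li2O: 36.10·0.3995 = 14.42 lb (target 14.42 lb)
  BaO: 46.88·0.7738 = 36.28 lb (target 36.28 lb)
  MgO: 39.85·0.2152 + 139.3·0.3160 = 52.59 lb (target 52.60 lb)
Consistency of the glass mass: net batch after ignition = 250.0 lb (the targets, summed, come to 250.0 lb; versus the stated basis of 250.0 lb — gaps are rounding artifacts).
Total batch = Σ batch = 342.9 lb; LOI removed, Σ of batch·LOI: 92.86 lb; yield: glass divided by total = 72.92%.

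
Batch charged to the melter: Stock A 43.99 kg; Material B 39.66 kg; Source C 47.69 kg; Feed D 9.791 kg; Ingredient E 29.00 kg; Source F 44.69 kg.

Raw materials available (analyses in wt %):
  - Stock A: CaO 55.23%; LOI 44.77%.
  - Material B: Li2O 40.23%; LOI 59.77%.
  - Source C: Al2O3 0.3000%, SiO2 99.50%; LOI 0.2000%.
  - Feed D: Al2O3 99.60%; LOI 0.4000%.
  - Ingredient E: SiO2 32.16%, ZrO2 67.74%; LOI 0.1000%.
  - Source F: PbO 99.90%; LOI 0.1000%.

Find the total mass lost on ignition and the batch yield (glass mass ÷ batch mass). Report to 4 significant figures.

Intermediates appear, rounded to four significant digits, at each printed step — the working math maintains exact precision in every operation; exactly one rounding lands on each reported figure — the derived quantities, including the yield, totals, six oxide percentages, net glass mass, LOI, are rebuilt using the weight values per 171.2 kg of glass in full precision as set out in the problem or the answer.
Each material's LOI contribution:
  Stock A: 43.99 × 0.4477 = 19.69 kg
  Material B: 39.66 × 0.5977 = 23.70 kg
  Source C: 47.69 × 0.002000 = 0.09538 kg
  Feed D: 9.791 × 0.004000 = 0.03916 kg
  Ingredient E: 29.00 × 0.001000 = 0.02900 kg
  Source F: 44.69 × 0.001000 = 0.04469 kg
Total LOI = 43.61 kg
Glass = batch − LOI = 214.8 − 43.61 = 171.2 kg

LOI loss = 43.61 kg; glass = 171.2 kg; yield = 79.70%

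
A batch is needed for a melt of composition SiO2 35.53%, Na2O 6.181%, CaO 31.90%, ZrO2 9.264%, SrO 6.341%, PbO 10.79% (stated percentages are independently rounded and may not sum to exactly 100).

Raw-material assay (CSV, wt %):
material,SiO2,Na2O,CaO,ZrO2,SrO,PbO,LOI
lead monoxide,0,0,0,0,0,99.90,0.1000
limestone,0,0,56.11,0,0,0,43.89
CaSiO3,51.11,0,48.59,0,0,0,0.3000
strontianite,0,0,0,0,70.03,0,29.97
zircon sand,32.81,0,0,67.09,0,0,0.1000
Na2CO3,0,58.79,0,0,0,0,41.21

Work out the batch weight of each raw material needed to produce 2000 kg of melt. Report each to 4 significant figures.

The intermediate values are printed, with 4-significant-figure rounding, between the steps — the working math runs at full float precision end to end; every reported figure takes just one rounding; all derived quantities are recomputed from the batch weights for 2000 kg of glass in exact precision (the six compositions, LOI, net glass mass, the totals, the yield), as they appear in problem or answer.
Target masses of each oxide per 2000 kg melt:
  SiO2: 35.53% × 2000 = 710.6 kg
  Na2O: 6.181% × 2000 = 123.6 kg
  CaO: 31.90% × 2000 = 638.0 kg
  ZrO2: 9.264% × 2000 = 185.3 kg
  SrO: 6.341% × 2000 = 126.8 kg
  PbO: 10.79% × 2000 = 215.8 kg
A balance pass over the oxides, per the reported batch figures, on the stated basis (oxide sums agree with the targets exact up to rounding of places):
  SiO2: 1213·0.5111 + 276.2·0.3281 = 710.6 kg (target 710.6 kg)
  Na2O: 210.3·0.5879 = 123.6 kg (target 123.6 kg)
  CaO: 86.58·0.5611 + 1213·0.4859 = 638.0 kg (target 638.0 kg)
  ZrO2: 276.2·0.6709 = 185.3 kg (target 185.3 kg)
  SrO: 181.1·0.7003 = 126.8 kg (target 126.8 kg)
  PbO: 216.0·0.9990 = 215.8 kg (target 215.8 kg)
Auditing the glass mass value: Σ batch − LOI loss = 2000 kg (oxide target masses add up to 2000 kg; versus the stated basis of 2000 kg — differing by rounding only).
Total batch = Σ batch = 2183 kg; Σ batch·LOI gives LOI loss = 183.1 kg; yield, glass over the total, = 91.61%.

Batch per 2000 kg melt:
  lead monoxide: 216.0 kg
  limestone: 86.58 kg
  CaSiO3: 1213 kg
  strontianite: 181.1 kg
  zircon sand: 276.2 kg
  Na2CO3: 210.3 kg
Total batch = 2183 kg; LOI loss = 183.1 kg; yield = 91.61%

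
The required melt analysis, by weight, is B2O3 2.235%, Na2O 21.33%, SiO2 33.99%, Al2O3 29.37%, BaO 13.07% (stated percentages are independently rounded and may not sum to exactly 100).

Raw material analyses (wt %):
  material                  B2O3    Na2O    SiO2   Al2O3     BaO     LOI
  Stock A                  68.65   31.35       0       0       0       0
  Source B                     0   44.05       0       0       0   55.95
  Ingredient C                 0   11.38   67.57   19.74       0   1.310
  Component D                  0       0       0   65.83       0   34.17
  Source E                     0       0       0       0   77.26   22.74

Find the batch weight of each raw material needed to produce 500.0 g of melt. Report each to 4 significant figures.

Each numeric step maintains exact precision all the way through; in-progress results are shown (rounded to four significant figures) in the working. Each reported number receives exactly one rounding — derived quantities, which include five oxide percentages, net glass mass, yield, totals, LOI, are computed in exact precision, as they appear in question or answer, from the batch weights on 500.0 g of glass.
The oxide mass targets at 500.0 g melt:
  B2O3: 2.235% × 500.0 = 11.18 g
  Na2O: 21.33% × 500.0 = 106.6 g
  SiO2: 33.99% × 500.0 = 170.0 g
  Al2O3: 29.37% × 500.0 = 146.8 g
  BaO: 13.07% × 500.0 = 65.35 g
Oxide-by-oxide audit from the weights as reported, on the stated basis (delivered sums recover each target given rounding of the digits):
  B2O3: 16.28·0.6865 = 11.18 g (target 11.18 g)
  Na2O: 16.28·0.3135 + 165.5·0.4405 + 251.5·0.1138 = 106.6 g (target 106.6 g)
  SiO2: 251.5·0.6757 = 169.9 g (target 170.0 g)
  Al2O3: 251.5·0.1974 + 147.7·0.6583 = 146.9 g (target 146.8 g)
  BaO: 84.58·0.7726 = 65.35 g (target 65.35 g)
Glass-mass closure: total batch − LOI = 500.0 g (per-oxide target masses sum to 500.0 g; stated basis 500.0 g — gaps are rounding artifacts).
Batch total: Σ batch = 665.6 g; loss to ignition Σ batch·LOI = 165.6 g; yield = glass ÷ total batch = 75.12%.

Batch per 500.0 g melt:
  Stock A: 16.28 g
  Source B: 165.5 g
  Ingredient C: 251.5 g
  Component D: 147.7 g
  Source E: 84.58 g
Total batch = 665.6 g; LOI loss = 165.6 g; yield = 75.12%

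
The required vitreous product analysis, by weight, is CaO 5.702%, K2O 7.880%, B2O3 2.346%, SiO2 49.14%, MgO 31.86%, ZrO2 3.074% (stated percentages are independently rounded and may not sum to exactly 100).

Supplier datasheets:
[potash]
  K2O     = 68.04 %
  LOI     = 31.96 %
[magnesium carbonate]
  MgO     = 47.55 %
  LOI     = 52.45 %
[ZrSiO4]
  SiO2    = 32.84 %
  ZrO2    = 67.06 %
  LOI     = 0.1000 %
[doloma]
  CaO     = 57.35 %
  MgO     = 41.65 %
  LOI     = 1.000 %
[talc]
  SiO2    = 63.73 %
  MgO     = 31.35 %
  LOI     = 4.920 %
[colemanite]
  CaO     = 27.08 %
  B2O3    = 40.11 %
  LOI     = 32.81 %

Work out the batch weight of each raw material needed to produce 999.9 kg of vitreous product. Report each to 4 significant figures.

Working values are displayed, rounded to four significant figures, within the worked lines — every computation holds full float precision through every step — each reported value is rounded just once. The derived quantities (ignition loss, six oxide percentages, totals, net glass mass, the yield) are recomputed in exact precision from the weighed amounts on 999.9 kg of glass, as set out in problem or answer.
Target oxide masses per 999.9 kg vitreous product:
  CaO: 5.702% × 999.9 = 57.01 kg
  K2O: 7.880% × 999.9 = 78.79 kg
  B2O3: 2.346% × 999.9 = 23.46 kg
  SiO2: 49.14% × 999.9 = 491.4 kg
  MgO: 31.86% × 999.9 = 318.6 kg
  ZrO2: 3.074% × 999.9 = 30.74 kg
A balance pass over the oxides, on the weights just shown, under the basis named above (each sum matches its target mass modulo rounding of the values):
  CaO: 71.80·0.5735 + 58.48·0.2708 = 57.01 kg (target 57.01 kg)
  K2O: 115.8·0.6804 = 78.79 kg (target 78.79 kg)
  B2O3: 58.48·0.4011 = 23.46 kg (target 23.46 kg)
  SiO2: 45.83·0.3284 + 747.4·0.6373 = 491.4 kg (target 491.4 kg)
  MgO: 114.3·0.4755 + 71.80·0.4165 + 747.4·0.3135 = 318.6 kg (target 318.6 kg)
  ZrO2: 45.83·0.6706 = 30.73 kg (target 30.74 kg)
Glass-mass bookkeeping: net batch after ignition = 999.9 kg (oxide target masses add up to 999.9 kg; with the basis standing at 999.9 kg — a pure rounding effect).
Total batch = Σ batch = 1154 kg; LOI loss = Σ batch·LOI = 153.7 kg; glass ÷ batch gives a yield of 86.68%.

Batch per 999.9 kg vitreous product:
  potash: 115.8 kg
  magnesium carbonate: 114.3 kg
  ZrSiO4: 45.83 kg
  doloma: 71.80 kg
  talc: 747.4 kg
  colemanite: 58.48 kg
Total batch = 1154 kg; LOI loss = 153.7 kg; yield = 86.68%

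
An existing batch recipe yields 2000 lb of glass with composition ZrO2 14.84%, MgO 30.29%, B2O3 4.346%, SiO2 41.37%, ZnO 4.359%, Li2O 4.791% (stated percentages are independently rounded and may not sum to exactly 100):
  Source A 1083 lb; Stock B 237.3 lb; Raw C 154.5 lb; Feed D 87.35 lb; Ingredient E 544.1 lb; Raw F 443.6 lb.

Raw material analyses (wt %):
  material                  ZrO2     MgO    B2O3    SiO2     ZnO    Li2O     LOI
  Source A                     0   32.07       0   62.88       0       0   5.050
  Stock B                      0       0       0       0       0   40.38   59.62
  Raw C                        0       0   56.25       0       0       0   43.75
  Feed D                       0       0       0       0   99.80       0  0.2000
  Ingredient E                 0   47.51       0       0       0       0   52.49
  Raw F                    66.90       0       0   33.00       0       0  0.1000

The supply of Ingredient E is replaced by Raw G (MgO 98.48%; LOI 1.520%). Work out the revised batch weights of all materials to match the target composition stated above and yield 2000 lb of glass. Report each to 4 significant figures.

Revised batch per 2000 lb glass:
  Source A: 1083 lb
  Stock B: 237.3 lb
  Raw C: 154.5 lb
  Feed D: 87.35 lb
  Raw G: 262.5 lb
  Raw F: 443.6 lb
Total batch = 2268 lb; LOI loss = 268.4 lb

In-progress results appear, rounded to 4 significant digits, when written out; the working math carries exact precision end to end; a single rounding finalizes every reported value; derived quantities, including net glass mass, ignition loss, the totals, the six compositions, yield, are rebuilt starting from the weights for 2000 lb of glass at full float precision, precisely as stated by the problem or the answer.
Target oxide masses per 2000 lb glass:
  ZrO2: 14.84% × 2000 = 296.8 lb
  MgO: 30.29% × 2000 = 605.8 lb
  B2O3: 4.346% × 2000 = 86.92 lb
  SiO2: 41.37% × 2000 = 827.4 lb
  ZnO: 4.359% × 2000 = 87.18 lb
  Li2O: 4.791% × 2000 = 95.82 lb
Per-oxide balance check given the weights on record, under the basis named above (sum by sum, the targets are met within answer rounding):
  ZrO2: 443.6·0.6690 = 296.8 lb (target 296.8 lb)
  MgO: 1083·0.3207 + 262.5·0.9848 = 605.8 lb (target 605.8 lb)
  B2O3: 154.5·0.5625 = 86.91 lb (target 86.92 lb)
  SiO2: 1083·0.6288 + 443.6·0.3300 = 827.4 lb (target 827.4 lb)
  ZnO: 87.35·0.9980 = 87.18 lb (target 87.18 lb)
  Li2O: 237.3·0.4038 = 95.82 lb (target 95.82 lb)
Auditing the glass mass value: the batch minus its LOI: 2000 lb (oxide target masses add up to 2000 lb; against the stated basis, 2000 lb — deltas are rounding alone).
Whole-batch sum: Σ batch = 2268 lb; ignition loss, Σ(batch × LOI) = 268.4 lb; glass ÷ batch gives a yield of 88.17%.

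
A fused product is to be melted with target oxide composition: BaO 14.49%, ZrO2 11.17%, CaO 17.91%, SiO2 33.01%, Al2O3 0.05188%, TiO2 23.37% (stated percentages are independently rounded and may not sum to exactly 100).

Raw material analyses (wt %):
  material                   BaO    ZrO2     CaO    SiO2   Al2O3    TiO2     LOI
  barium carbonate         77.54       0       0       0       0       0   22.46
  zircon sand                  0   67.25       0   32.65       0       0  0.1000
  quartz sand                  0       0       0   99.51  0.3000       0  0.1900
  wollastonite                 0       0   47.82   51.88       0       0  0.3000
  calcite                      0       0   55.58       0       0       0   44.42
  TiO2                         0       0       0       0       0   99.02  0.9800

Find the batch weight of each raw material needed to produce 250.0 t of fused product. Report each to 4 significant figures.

Batch per 250.0 t fused product:
  barium carbonate: 46.72 t
  zircon sand: 41.52 t
  quartz sand: 43.23 t
  wollastonite: 50.01 t
  calcite: 37.53 t
  TiO2: 59.00 t
Total batch = 278.0 t; LOI loss = 28.02 t; yield = 89.92%

The working math keeps full float precision through the solve — in-progress results are shown rounded to 4 significant digits when written out. Exactly one rounding is applied to each reported value. All derived quantities are computed at full float precision (totals, net glass mass, LOI, the six compositions, yield) from the batch weights on 250.0 t of glass as set out in the problem or the answer.
Oxide-by-oxide targets in 250.0 t fused product:
  BaO: 14.49% × 250.0 = 36.22 t
  ZrO2: 11.17% × 250.0 = 27.92 t
  CaO: 17.91% × 250.0 = 44.78 t
  SiO2: 33.01% × 250.0 = 82.52 t
  Al2O3: 0.05188% × 250.0 = 0.1297 t
  TiO2: 23.37% × 250.0 = 58.42 t
Oxide-by-oxide audit applying the batch weights above, at the basis given (sum by sum, the targets are met net of answer rounding effects):
  BaO: 46.72·0.7754 = 36.23 t (target 36.22 t)
  ZrO2: 41.52·0.6725 = 27.92 t (target 27.92 t)
  CaO: 50.01·0.4782 + 37.53·0.5558 = 44.77 t (target 44.78 t)
  SiO2: 41.52·0.3265 + 43.23·0.9951 + 50.01·0.5188 = 82.52 t (target 82.52 t)
  Al2O3: 43.23·0.003000 = 0.1297 t (target 0.1297 t)
  TiO2: 59.00·0.9902 = 58.42 t (target 58.42 t)
Glass-mass sanity pass: Σ batch − LOI loss = 250.0 t (the Σ of target masses is 250.0 t; versus the stated basis of 250.0 t — differing by rounding only).
Batch total: Σ batch = 278.0 t; loss to ignition Σ batch·LOI = 28.02 t; yield, glass over the total, = 89.92%.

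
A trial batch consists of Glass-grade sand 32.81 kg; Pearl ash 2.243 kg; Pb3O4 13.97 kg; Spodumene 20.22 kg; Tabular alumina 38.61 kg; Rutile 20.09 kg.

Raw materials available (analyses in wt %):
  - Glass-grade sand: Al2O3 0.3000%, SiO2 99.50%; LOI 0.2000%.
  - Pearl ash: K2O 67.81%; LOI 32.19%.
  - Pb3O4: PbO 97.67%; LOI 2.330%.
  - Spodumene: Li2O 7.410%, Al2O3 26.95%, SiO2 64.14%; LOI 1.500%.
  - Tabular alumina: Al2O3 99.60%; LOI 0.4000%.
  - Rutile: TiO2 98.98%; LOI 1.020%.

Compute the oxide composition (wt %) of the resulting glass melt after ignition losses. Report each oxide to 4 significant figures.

Glass mass = 126.2 kg (batch 127.9 − LOI 1.776).
Composition: Li2O 1.188%, K2O 1.206%, Al2O3 34.88%, SiO2 36.15%, TiO2 15.76%, PbO 10.81%

All internal work keeps exact precision throughout; working values appear rounded off to 4 significant digits in the working. Each reported figure receives exactly one rounding. Derived quantities (the totals, glass mass, the six compositions, LOI, the yield) are re-derived starting from the weights on 126.2 kg of glass in full float precision exactly as printed in the problem or answer text.
Oxide masses out of the charge:
  Li2O: 20.22·0.07410 = 1.498 kg
  K2O: 2.243·0.6781 = 1.521 kg
  Al2O3: 32.81·0.003000 + 20.22·0.2695 + 38.61·0.9960 = 44.00 kg
  SiO2: 32.81·0.9950 + 20.22·0.6414 = 45.62 kg
  TiO2: 20.09·0.9898 = 19.89 kg
  PbO: 13.97·0.9767 = 13.64 kg
LOI: 32.81·0.002000 + 2.243·0.3219 + 13.97·0.02330 + 20.22·0.01500 + 38.61·0.004000 + 20.09·0.01020 = 1.776 kg
Net of LOI, the glass mass = 127.9 − 1.776 = 126.2 kg (the oxide masses sum to this)
wt % = 100 × oxide mass / glass mass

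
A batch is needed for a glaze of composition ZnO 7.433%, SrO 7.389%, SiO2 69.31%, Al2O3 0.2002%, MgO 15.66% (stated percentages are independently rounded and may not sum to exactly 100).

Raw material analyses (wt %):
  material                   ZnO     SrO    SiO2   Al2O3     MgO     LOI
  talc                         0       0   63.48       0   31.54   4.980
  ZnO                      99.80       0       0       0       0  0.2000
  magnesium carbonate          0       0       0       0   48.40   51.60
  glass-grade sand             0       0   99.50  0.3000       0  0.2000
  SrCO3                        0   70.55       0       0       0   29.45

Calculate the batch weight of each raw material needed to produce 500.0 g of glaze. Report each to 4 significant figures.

Working values are printed (rounded to four significant digits) on the page — the whole derivation carries full precision at each step; a single rounding produces every reported value. Derived quantities, which include glass mass, yield, the five compositions, the totals, LOI, are rebuilt at full float precision, as written in either problem or answer, using the weight values at 500.0 g of glass.
Per-oxide target masses for 500.0 g glaze:
  ZnO: 7.433% × 500.0 = 37.16 g
  SrO: 7.389% × 500.0 = 36.94 g
  SiO2: 69.31% × 500.0 = 346.6 g
  Al2O3: 0.2002% × 500.0 = 1.001 g
  MgO: 15.66% × 500.0 = 78.30 g
Mass-balance tally per oxide per the reported batch figures, against the basis in use (every target is met by its sum given rounding of the digits):
  ZnO: 37.24·0.9980 = 37.17 g (target 37.16 g)
  SrO: 52.37·0.7055 = 36.95 g (target 36.94 g)
  SiO2: 22.92·0.6348 + 333.7·0.9950 = 346.6 g (target 346.6 g)
  Al2O3: 333.7·0.003000 = 1.001 g (target 1.001 g)
  MgO: 22.92·0.3154 + 146.8·0.4840 = 78.28 g (target 78.30 g)
Glass mass check: batch Σ − ignition loss = 500.0 g (summing oxide targets gives 500.0 g; the stated basis being 500.0 g — a pure rounding effect).
Adding the batch up: Σ batch = 593.0 g; loss to ignition Σ batch·LOI = 93.06 g; the yield ratio, glass ÷ batch: 84.31%.

Batch per 500.0 g glaze:
  talc: 22.92 g
  ZnO: 37.24 g
  magnesium carbonate: 146.8 g
  glass-grade sand: 333.7 g
  SrCO3: 52.37 g
Total batch = 593.0 g; LOI loss = 93.06 g; yield = 84.31%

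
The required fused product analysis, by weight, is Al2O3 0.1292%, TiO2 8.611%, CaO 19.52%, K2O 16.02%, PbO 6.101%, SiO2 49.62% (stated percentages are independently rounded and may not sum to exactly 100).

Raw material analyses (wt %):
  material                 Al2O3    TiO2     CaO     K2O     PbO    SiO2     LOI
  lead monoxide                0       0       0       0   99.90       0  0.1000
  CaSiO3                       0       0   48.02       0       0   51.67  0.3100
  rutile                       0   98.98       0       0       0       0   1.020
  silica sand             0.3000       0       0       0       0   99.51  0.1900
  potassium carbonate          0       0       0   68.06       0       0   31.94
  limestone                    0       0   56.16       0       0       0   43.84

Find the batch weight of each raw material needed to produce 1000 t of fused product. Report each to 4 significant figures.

Batch per 1000 t fused product:
  lead monoxide: 61.07 t
  CaSiO3: 130.9 t
  rutile: 87.00 t
  silica sand: 430.7 t
  potassium carbonate: 235.4 t
  limestone: 235.6 t
Total batch = 1181 t; LOI loss = 180.6 t; yield = 84.70%

Mid-chain values are displayed (rounded to 4 significant figures) across the worked steps; every computation holds full float precision through the solve; a single rounding completes every reported value. Derived quantities, including LOI, the six compositions, yield, net glass mass, the totals, are recomputed starting from the weights for 1000 t of glass in exact precision, as written in the problem or answer text.
Target oxide masses per 1000 t fused product:
  Al2O3: 0.1292% × 1000 = 1.292 t
  TiO2: 8.611% × 1000 = 86.11 t
  CaO: 19.52% × 1000 = 195.2 t
  K2O: 16.02% × 1000 = 160.2 t
  PbO: 6.101% × 1000 = 61.01 t
  SiO2: 49.62% × 1000 = 496.2 t
Oxide-by-oxide audit working from each reported weight, per the basis as stated (sums match the target masses given rounding of the digits):
  Al2O3: 430.7·0.003000 = 1.292 t (target 1.292 t)
  TiO2: 87.00·0.9898 = 86.11 t (target 86.11 t)
  CaO: 130.9·0.4802 + 235.6·0.5616 = 195.2 t (target 195.2 t)
  K2O: 235.4·0.6806 = 160.2 t (target 160.2 t)
  PbO: 61.07·0.9990 = 61.01 t (target 61.01 t)
  SiO2: 130.9·0.5167 + 430.7·0.9951 = 496.2 t (target 496.2 t)
Glass-mass bookkeeping: whole batch net of LOI = 1000 t (the Σ of target masses is 1000 t; basis as stated: 1000 t — any gap is answer rounding).
Summing the batch: Σ batch = 1181 t; the LOI term Σ batch·LOI equals 180.6 t; the yield ratio, glass ÷ batch: 84.70%.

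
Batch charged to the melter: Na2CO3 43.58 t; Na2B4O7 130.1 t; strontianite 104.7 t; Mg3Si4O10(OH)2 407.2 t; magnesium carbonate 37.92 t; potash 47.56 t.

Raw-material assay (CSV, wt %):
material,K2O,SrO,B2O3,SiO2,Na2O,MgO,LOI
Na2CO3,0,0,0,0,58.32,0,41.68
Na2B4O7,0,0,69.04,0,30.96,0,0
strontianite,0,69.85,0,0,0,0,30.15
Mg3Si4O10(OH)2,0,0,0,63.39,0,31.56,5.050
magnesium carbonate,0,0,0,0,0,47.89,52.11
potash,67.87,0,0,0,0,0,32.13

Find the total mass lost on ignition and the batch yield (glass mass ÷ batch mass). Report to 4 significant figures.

In-progress results are printed rounded to 4 significant figures between the steps; the whole derivation holds exact precision from start to finish. Every reported figure takes a single rounding — the derived quantities (yield, LOI, glass mass, six oxide percentages, totals) are computed from the batch weights per 665.7 t of glass in exact precision as quoted within question or answer.
Material-by-material LOI:
  Na2CO3: 43.58 × 0.4168 = 18.16 t
  Na2B4O7: 130.1 × 0 = 0 t
  strontianite: 104.7 × 0.3015 = 31.57 t
  Mg3Si4O10(OH)2: 407.2 × 0.05050 = 20.56 t
  magnesium carbonate: 37.92 × 0.5211 = 19.76 t
  potash: 47.56 × 0.3213 = 15.28 t
Total LOI = 105.3 t
Glass = batch − LOI = 771.1 − 105.3 = 665.7 t

LOI loss = 105.3 t; glass = 665.7 t; yield = 86.34%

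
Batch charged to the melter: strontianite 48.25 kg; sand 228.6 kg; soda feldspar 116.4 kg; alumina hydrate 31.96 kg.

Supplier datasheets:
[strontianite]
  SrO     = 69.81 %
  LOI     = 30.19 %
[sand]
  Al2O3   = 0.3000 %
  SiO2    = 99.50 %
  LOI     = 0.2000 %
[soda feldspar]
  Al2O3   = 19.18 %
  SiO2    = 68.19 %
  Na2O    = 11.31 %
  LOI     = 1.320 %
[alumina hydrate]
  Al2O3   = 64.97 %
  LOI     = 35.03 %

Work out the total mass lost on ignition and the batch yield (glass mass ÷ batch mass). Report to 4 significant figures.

All internal work carries full precision in all steps; mid-chain values are shown rounded to four significant digits as written — every reported value is rounded just once. All derived quantities are recomputed in full precision (four oxide percentages, totals, the yield, LOI, net glass mass) starting from the weights at 397.5 kg of glass exactly as shown in problem or answer.
Material-by-material LOI:
  strontianite: 48.25 × 0.3019 = 14.57 kg
  sand: 228.6 × 0.002000 = 0.4572 kg
  soda feldspar: 116.4 × 0.01320 = 1.536 kg
  alumina hydrate: 31.96 × 0.3503 = 11.20 kg
Total LOI = 27.76 kg
Glass = batch − LOI = 425.2 − 27.76 = 397.5 kg

LOI loss = 27.76 kg; glass = 397.5 kg; yield = 93.47%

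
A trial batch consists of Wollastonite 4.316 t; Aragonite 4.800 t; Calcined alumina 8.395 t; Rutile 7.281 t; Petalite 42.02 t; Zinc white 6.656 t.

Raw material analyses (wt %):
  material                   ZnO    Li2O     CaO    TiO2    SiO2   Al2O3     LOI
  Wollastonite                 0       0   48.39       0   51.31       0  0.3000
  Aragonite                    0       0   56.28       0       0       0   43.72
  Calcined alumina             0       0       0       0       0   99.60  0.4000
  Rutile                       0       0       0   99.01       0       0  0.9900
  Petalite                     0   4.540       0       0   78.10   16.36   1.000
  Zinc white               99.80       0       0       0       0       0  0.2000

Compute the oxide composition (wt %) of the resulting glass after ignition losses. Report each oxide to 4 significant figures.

All arithmetic runs at exact precision from first step to last — the intermediate values are displayed rounded to 4 significant figures across the worked steps — each reported value is rounded exactly once; the derived quantities, including ignition loss, totals, net glass mass, the yield, six oxide percentages, are rebuilt using the weight values on 70.82 t of glass in exact precision as written in the problem or answer text.
What the batch supplies per oxide:
  ZnO: 6.656·0.9980 = 6.643 t
  Li2O: 42.02·0.04540 = 1.908 t
  CaO: 4.316·0.4839 + 4.800·0.5628 = 4.790 t
  TiO2: 7.281·0.9901 = 7.209 t
  SiO2: 4.316·0.5131 + 42.02·0.7810 = 35.03 t
  Al2O3: 8.395·0.9960 + 42.02·0.1636 = 15.24 t
LOI: 4.316·0.003000 + 4.800·0.4372 + 8.395·0.004000 + 7.281·0.009900 + 42.02·0.01000 + 6.656·0.002000 = 2.651 t
Glass = total batch minus LOI = 73.47 − 2.651 = 70.82 t (= the summed oxide contributions)
percent by weight: oxide/glass ×100

Glass mass = 70.82 t (batch 73.47 − LOI 2.651).
Composition: ZnO 9.380%, Li2O 2.694%, CaO 6.764%, TiO2 10.18%, SiO2 49.47%, Al2O3 21.51%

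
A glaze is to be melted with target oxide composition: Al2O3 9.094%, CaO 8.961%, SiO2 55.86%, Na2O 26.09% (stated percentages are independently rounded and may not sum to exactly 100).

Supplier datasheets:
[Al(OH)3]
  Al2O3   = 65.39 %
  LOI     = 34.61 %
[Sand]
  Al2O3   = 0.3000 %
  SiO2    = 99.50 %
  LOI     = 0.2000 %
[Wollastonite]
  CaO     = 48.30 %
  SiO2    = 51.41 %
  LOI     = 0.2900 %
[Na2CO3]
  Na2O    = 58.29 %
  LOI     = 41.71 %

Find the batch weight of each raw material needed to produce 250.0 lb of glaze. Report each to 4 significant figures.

Each numeric step keeps full float precision through the solve. Working values are displayed, with 4-significant-figure rounding, between the steps; every reported figure is rounded once only — all derived quantities, which include yield, net glass mass, ignition loss, the totals, the four compositions, are computed in full precision, exactly as shown in question or answer, from the batch weights on 250.0 lb of glass.
The oxide mass targets at 250.0 lb glaze:
  Al2O3: 9.094% × 250.0 = 22.74 lb
  CaO: 8.961% × 250.0 = 22.40 lb
  SiO2: 55.86% × 250.0 = 139.6 lb
  Na2O: 26.09% × 250.0 = 65.22 lb
Verifying the oxide balance applying the batch weights above, for the quoted basis mass (delivered sums recover each target up to rounding of the answer):
  Al2O3: 34.23·0.6539 + 116.4·0.003000 = 22.73 lb (target 22.74 lb)
  CaO: 46.38·0.4830 = 22.40 lb (target 22.40 lb)
  SiO2: 116.4·0.9950 + 46.38·0.5141 = 139.7 lb (target 139.6 lb)
  Na2O: 111.9·0.5829 = 65.23 lb (target 65.22 lb)
Glass-mass sanity pass: net batch after ignition = 250.0 lb (oxide target masses add up to 250.0 lb; basis as stated: 250.0 lb — rounding explains the deltas).
Whole-batch sum: Σ batch = 308.9 lb; Σ batch·LOI gives LOI loss = 58.89 lb; the yield ratio, glass ÷ batch: 80.94%.

Batch per 250.0 lb glaze:
  Al(OH)3: 34.23 lb
  Sand: 116.4 lb
  Wollastonite: 46.38 lb
  Na2CO3: 111.9 lb
Total batch = 308.9 lb; LOI loss = 58.89 lb; yield = 80.94%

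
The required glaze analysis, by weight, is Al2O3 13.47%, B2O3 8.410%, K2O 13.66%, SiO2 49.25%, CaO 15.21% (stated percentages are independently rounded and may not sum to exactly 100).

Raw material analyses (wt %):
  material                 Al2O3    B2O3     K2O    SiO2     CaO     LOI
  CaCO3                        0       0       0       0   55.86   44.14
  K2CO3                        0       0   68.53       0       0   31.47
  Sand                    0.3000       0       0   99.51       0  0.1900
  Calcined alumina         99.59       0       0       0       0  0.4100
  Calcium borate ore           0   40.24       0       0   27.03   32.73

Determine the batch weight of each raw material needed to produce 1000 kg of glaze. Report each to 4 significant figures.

The intermediate values are shown rounded to 4 significant digits within the worked lines. Every computation keeps full precision in every operation. Every reported number takes a single rounding — all derived quantities (the totals, glass mass, five oxide percentages, ignition loss, yield) are recomputed using the weight values for 1000 kg of glass in exact precision as given in either problem or answer.
Per-oxide target masses for 1000 kg glaze:
  Al2O3: 13.47% × 1000 = 134.7 kg
  B2O3: 8.410% × 1000 = 84.10 kg
  K2O: 13.66% × 1000 = 136.6 kg
  SiO2: 49.25% × 1000 = 492.5 kg
  CaO: 15.21% × 1000 = 152.1 kg
Checking each oxide sum given the weights on record, versus the basis set out (target by target, the sums agree once rounding is allowed for):
  Al2O3: 494.9·0.003000 + 133.8·0.9959 = 134.7 kg (target 134.7 kg)
  B2O3: 209.0·0.4024 = 84.10 kg (target 84.10 kg)
  K2O: 199.3·0.6853 = 136.6 kg (target 136.6 kg)
  SiO2: 494.9·0.9951 = 492.5 kg (target 492.5 kg)
  CaO: 171.2·0.5586 + 209.0·0.2703 = 152.1 kg (target 152.1 kg)
The glass-mass cross-check: Σ batch − LOI loss = 1000 kg (the targets, summed, come to 1000 kg; versus the stated basis of 1000 kg — differing by rounding only).
Total batch = Σ batch = 1208 kg; Σ batch·LOI gives LOI loss = 208.2 kg; yield, glass over the total, = 82.77%.

Batch per 1000 kg glaze:
  CaCO3: 171.2 kg
  K2CO3: 199.3 kg
  Sand: 494.9 kg
  Calcined alumina: 133.8 kg
  Calcium borate ore: 209.0 kg
Total batch = 1208 kg; LOI loss = 208.2 kg; yield = 82.77%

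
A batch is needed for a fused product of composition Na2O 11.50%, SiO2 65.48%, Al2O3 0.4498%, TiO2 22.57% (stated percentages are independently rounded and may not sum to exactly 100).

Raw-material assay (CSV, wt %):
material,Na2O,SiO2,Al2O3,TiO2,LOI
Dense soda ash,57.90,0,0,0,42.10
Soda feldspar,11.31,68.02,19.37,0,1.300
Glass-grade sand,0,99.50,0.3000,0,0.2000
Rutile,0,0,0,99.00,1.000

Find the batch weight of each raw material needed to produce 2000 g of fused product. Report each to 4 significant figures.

Batch per 2000 g fused product:
  Dense soda ash: 392.1 g
  Soda feldspar: 26.34 g
  Glass-grade sand: 1298 g
  Rutile: 456.0 g
Total batch = 2172 g; LOI loss = 172.6 g; yield = 92.06%

All arithmetic maintains exact precision at all times. Values along the way are printed with 4-significant-figure rounding within the worked lines. Every reported number receives exactly one rounding; derived quantities, including ignition loss, net glass mass, totals, yield, four oxide percentages, are recomputed starting from the weights for 2000 g of glass at full precision, exactly as shown in the problem or answer text.
Target oxide masses per 2000 g fused product:
  Na2O: 11.50% × 2000 = 230.0 g
  SiO2: 65.48% × 2000 = 1310 g
  Al2O3: 0.4498% × 2000 = 8.996 g
  TiO2: 22.57% × 2000 = 451.4 g
Checking each oxide sum applying the batch weights above, at the basis given (target by target, the sums agree exact up to rounding of places):
  Na2O: 392.1·0.5790 + 26.34·0.1131 = 230.0 g (target 230.0 g)
  SiO2: 26.34·0.6802 + 1298·0.9950 = 1309 g (target 1310 g)
  Al2O3: 26.34·0.1937 + 1298·0.003000 = 8.996 g (target 8.996 g)
  TiO2: 456.0·0.9900 = 451.4 g (target 451.4 g)
Glass-mass sanity pass: total batch − LOI = 2000 g (the targets, summed, come to 2000 g; stated basis 2000 g — a pure rounding effect).
Batch total: Σ batch = 2172 g; ignition loss, Σ(batch × LOI) = 172.6 g; glass ÷ batch gives a yield of 92.06%.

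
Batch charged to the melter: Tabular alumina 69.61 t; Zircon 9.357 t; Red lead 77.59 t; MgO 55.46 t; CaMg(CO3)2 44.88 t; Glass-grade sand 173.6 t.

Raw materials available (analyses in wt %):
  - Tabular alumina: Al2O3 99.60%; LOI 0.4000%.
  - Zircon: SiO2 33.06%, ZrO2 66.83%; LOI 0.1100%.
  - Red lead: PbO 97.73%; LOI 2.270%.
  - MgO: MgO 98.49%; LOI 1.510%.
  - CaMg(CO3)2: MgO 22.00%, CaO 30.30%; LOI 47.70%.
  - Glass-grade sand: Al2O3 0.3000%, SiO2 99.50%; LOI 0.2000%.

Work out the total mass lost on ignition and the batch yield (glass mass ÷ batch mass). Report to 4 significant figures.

LOI loss = 24.64 t; glass = 405.9 t; yield = 94.28%

Each numeric step carries full precision in every operation; working values are displayed rounded to four significant digits; every reported figure takes exactly one rounding — the derived quantities, including the six compositions, ignition loss, yield, net glass mass, the totals, are re-derived from the weighed amounts at 405.9 t of glass in full float precision, as given in question or answer.
LOI of each material in turn:
  Tabular alumina: 69.61 × 0.004000 = 0.2784 t
  Zircon: 9.357 × 0.001100 = 0.01029 t
  Red lead: 77.59 × 0.02270 = 1.761 t
  MgO: 55.46 × 0.01510 = 0.8374 t
  CaMg(CO3)2: 44.88 × 0.4770 = 21.41 t
  Glass-grade sand: 173.6 × 0.002000 = 0.3472 t
Total LOI = 24.64 t
Glass = batch − LOI = 430.5 − 24.64 = 405.9 t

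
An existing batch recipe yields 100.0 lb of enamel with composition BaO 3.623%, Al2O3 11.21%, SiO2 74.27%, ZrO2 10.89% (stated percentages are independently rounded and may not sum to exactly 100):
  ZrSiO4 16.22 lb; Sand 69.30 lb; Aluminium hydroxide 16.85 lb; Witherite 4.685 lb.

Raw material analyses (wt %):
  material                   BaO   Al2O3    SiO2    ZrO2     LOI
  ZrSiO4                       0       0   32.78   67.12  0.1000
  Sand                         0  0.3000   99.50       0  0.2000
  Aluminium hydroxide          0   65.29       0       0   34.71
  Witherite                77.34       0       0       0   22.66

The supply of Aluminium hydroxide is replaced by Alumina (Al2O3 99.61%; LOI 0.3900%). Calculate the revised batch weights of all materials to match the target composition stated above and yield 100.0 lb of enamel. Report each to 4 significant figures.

Revised batch per 100.0 lb enamel:
  ZrSiO4: 16.22 lb
  Sand: 69.30 lb
  Alumina: 11.05 lb
  Witherite: 4.685 lb
Total batch = 101.3 lb; LOI loss = 1.260 lb

Working values are printed (rounded to 4 significant figures) as written; all internal work keeps exact precision through the solve; each reported result is rounded exactly once — all derived quantities are re-derived from the weighed amounts per 100.0 lb of glass at full precision (the four compositions, LOI, net glass mass, totals, yield), as written in problem or answer.
Target oxide masses per 100.0 lb enamel:
  BaO: 3.623% × 100.0 = 3.623 lb
  Al2O3: 11.21% × 100.0 = 11.21 lb
  SiO2: 74.27% × 100.0 = 74.27 lb
  ZrO2: 10.89% × 100.0 = 10.89 lb
Checking each oxide sum applying the batch weights above, per the basis as stated (sums match the target masses modulo rounding of the values):
  BaO: 4.685·0.7734 = 3.623 lb (target 3.623 lb)
  Al2O3: 69.30·0.003000 + 11.05·0.9961 = 11.21 lb (target 11.21 lb)
  SiO2: 16.22·0.3278 + 69.30·0.9950 = 74.27 lb (target 74.27 lb)
  ZrO2: 16.22·0.6712 = 10.89 lb (target 10.89 lb)
Mass balance on the glass: whole batch net of LOI = 100.0 lb (the targets, summed, come to 99.99 lb; basis as stated: 100.0 lb — deltas are rounding alone).
Adding the batch up: Σ batch = 101.3 lb; LOI loss = Σ batch·LOI = 1.260 lb; the yield ratio, glass ÷ batch: 98.76%.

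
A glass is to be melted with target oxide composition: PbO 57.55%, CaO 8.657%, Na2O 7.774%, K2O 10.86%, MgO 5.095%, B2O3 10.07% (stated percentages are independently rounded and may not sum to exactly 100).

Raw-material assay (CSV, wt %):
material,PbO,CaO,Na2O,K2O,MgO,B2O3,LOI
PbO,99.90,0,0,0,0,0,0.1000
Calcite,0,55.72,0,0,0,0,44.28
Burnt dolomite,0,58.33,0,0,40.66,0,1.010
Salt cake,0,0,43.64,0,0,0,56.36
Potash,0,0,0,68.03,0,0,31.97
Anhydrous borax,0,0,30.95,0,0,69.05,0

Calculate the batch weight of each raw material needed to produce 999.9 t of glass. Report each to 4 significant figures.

Batch per 999.9 t glass:
  PbO: 576.0 t
  Calcite: 24.19 t
  Burnt dolomite: 125.3 t
  Salt cake: 74.70 t
  Potash: 159.6 t
  Anhydrous borax: 145.8 t
Total batch = 1106 t; LOI loss = 105.7 t; yield = 90.44%

Working values are displayed rounded to 4 significant digits in the working; all internal work carries full float precision at all times — exactly one rounding goes into every reported result. Derived quantities are carried using the weight values on 999.9 t of glass at exact precision (ignition loss, totals, glass mass, the yield, the six compositions) as set out in the problem or the answer.
Per-oxide target masses for 999.9 t glass:
  PbO: 57.55% × 999.9 = 575.4 t
  CaO: 8.657% × 999.9 = 86.56 t
  Na2O: 7.774% × 999.9 = 77.73 t
  K2O: 10.86% × 999.9 = 108.6 t
  MgO: 5.095% × 999.9 = 50.94 t
  B2O3: 10.07% × 999.9 = 100.7 t
Sums-versus-targets review applying the batch weights above, against the basis in use (each sum matches its target mass net of answer rounding effects):
  PbO: 576.0·0.9990 = 575.4 t (target 575.4 t)
  CaO: 24.19·0.5572 + 125.3·0.5833 = 86.57 t (target 86.56 t)
  Na2O: 74.70·0.4364 + 145.8·0.3095 = 77.72 t (target 77.73 t)
  K2O: 159.6·0.6803 = 108.6 t (target 108.6 t)
  MgO: 125.3·0.4066 = 50.95 t (target 50.94 t)
  B2O3: 145.8·0.6905 = 100.7 t (target 100.7 t)
Glass mass check: whole batch net of LOI = 999.9 t (oxide target masses add up to 1000 t; with the basis standing at 999.9 t — any gap is answer rounding).
Batch total: Σ batch = 1106 t; the LOI term Σ batch·LOI equals 105.7 t; yield: glass divided by total = 90.44%.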